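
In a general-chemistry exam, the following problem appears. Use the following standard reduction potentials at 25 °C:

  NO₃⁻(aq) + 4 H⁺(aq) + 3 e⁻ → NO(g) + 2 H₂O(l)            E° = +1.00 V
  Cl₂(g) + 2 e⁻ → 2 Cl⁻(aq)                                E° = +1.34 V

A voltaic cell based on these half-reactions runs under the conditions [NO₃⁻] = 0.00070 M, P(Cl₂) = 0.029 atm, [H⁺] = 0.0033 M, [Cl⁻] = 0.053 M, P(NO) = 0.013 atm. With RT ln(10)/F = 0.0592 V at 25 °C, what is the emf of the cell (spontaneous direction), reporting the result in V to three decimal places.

Cl₂/Cl⁻ is the cathode (higher E°), NO₃⁻/NO the anode: E°cell = +1.34 − (+1.00) = +0.34 V, n = 6.
Overall: 3 Cl₂(g) + 2 NO(g) + 4 H₂O(l) → 6 Cl⁻(aq) + 2 NO₃⁻(aq) + 8 H⁺(aq)
Q = [Cl⁻]^6·[NO₃⁻]^2·[H⁺]^8 / (P(Cl₂)^3·P(NO)^2); log Q = -25.431.
E = E° − (0.0592/n) log Q = +0.34 − (0.0592/6)(-25.431) = +0.591 V.

+0.591 V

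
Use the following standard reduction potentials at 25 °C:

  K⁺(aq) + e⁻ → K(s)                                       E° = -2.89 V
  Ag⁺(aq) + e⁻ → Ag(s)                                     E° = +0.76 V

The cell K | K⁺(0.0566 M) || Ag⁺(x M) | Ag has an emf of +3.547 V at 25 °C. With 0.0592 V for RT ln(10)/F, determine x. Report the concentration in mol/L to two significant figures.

Ag⁺/Ag is the cathode, K⁺/K the anode: E°cell = +3.65 V, n = 1.
Overall reaction: Ag⁺(aq) + K(s) → Ag(s) + K⁺(aq); Q = [K⁺]^1/[Ag⁺]^1.
From E = E° − (0.0592/n) log Q: log Q = (E° − E)·n/0.0592 = (+3.65 − (+3.547))·1/0.0592 = 1.7399.
So 1·log[Ag⁺] = 1·log(0.0566) − log Q = -1.2472 − (1.7399) = -2.9871; [Ag⁺] = 10^(-2.9871) ≈ 0.0010 M.

0.0010 M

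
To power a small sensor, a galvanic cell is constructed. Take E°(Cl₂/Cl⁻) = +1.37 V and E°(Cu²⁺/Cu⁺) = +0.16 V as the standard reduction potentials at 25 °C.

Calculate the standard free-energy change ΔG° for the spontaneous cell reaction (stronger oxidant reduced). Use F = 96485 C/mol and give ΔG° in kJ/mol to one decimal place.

-233.5 kJ/mol

Cl₂/Cl⁻ (E° = +1.37 V) is the cathode; Cu²⁺/Cu⁺ (E° = +0.16 V) is the anode, so E°cell = +1.21 V.
Balancing electrons gives n = 2 (lcm of 2 and 1).
ΔG° = −nFE° = −(2)(96485)(+1.21) = -233,494 J = -233.5 kJ/mol.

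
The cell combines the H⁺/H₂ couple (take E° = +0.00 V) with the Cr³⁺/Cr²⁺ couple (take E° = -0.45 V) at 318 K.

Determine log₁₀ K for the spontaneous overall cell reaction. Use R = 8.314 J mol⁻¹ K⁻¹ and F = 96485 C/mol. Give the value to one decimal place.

Cathode: H⁺/H₂; anode: Cr³⁺/Cr²⁺. E°cell = (+0.00) − (-0.45) = +0.45 V, with n = 2.
ΔG° = −nFE° = −RT ln K, so ln K = nFE°/(RT) = (2)(96485)(+0.45) / ((8.314)(318)) = 32.845.
log₁₀ K = 32.845 / ln 10 = 14.3.

14.3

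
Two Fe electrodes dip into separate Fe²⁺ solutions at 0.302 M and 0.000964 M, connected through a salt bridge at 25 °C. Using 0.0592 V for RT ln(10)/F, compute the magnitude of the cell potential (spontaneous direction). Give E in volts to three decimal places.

For a concentration cell E°cell = 0. The 0.302 M side is the cathode (reduction is favoured where [Fe²⁺] is higher).
With n = 2, E = −(0.0592/2) log([Fe²⁺]ₐₙ/[Fe²⁺]꜀ₐₜ) = −(0.0592/2) log(0.000964/0.302) = −(0.0592/2)(-2.496) = +0.074 V.

+0.074 V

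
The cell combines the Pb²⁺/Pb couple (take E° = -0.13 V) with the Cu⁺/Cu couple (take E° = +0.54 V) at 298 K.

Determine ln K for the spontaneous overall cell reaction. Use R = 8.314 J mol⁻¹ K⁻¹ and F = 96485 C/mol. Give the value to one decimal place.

Cathode: Cu⁺/Cu; anode: Pb²⁺/Pb. E°cell = (+0.54) − (-0.13) = +0.67 V, with n = 2.
ΔG° = −nFE° = −RT ln K, so ln K = nFE°/(RT) = (2)(96485)(+0.67) / ((8.314)(298)) = 52.184.

52.2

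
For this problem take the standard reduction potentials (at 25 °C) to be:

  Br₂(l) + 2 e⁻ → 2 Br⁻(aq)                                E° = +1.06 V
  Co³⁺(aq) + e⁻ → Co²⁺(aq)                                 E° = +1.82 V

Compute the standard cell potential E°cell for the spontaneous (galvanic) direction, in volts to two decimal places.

+0.76 V

The Co³⁺/Co²⁺ couple has the higher reduction potential, so it is the cathode; Br₂/Br⁻ is oxidised at the anode.
E°cell = E°(cathode) − E°(anode) = (+1.82) − (+1.06) = +0.76 V.
Since E°cell > 0, the reaction is spontaneous under standard conditions.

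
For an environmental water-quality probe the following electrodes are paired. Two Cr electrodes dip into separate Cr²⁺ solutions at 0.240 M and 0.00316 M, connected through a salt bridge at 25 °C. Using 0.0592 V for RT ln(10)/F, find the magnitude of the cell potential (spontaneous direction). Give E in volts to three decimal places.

+0.056 V

For a concentration cell E°cell = 0. The 0.240 M side is the cathode (reduction is favoured where [Cr²⁺] is higher).
With n = 2, E = −(0.0592/2) log([Cr²⁺]ₐₙ/[Cr²⁺]꜀ₐₜ) = −(0.0592/2) log(0.00316/0.24) = −(0.0592/2)(-1.881) = +0.056 V.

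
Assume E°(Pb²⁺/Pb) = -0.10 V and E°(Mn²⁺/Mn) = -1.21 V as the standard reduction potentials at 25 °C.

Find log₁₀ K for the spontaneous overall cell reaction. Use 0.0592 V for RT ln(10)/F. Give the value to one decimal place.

37.5

Cathode: Pb²⁺/Pb; anode: Mn²⁺/Mn. E°cell = +1.11 V, n = 2.
log K = nE°cell / 0.0592 = (2)(+1.11) / 0.0592 = 37.5.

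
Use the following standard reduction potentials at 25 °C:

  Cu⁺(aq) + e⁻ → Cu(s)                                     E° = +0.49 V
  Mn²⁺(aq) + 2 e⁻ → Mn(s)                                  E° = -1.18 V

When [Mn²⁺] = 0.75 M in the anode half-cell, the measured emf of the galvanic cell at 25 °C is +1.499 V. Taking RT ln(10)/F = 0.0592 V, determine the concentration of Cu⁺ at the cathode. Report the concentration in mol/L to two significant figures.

Cu⁺/Cu is the cathode, Mn²⁺/Mn the anode: E°cell = +1.67 V, n = 2.
Overall reaction: 2 Cu⁺(aq) + Mn(s) → 2 Cu(s) + Mn²⁺(aq); Q = [Mn²⁺]^1/[Cu⁺]^2.
From E = E° − (0.0592/n) log Q: log Q = (E° − E)·n/0.0592 = (+1.67 − (+1.499))·2/0.0592 = 5.7770.
So 2·log[Cu⁺] = 1·log(0.75) − log Q = -0.1249 − (5.7770) = -5.9019; log[Cu⁺] = -5.9019 / 2 = -2.9510; [Cu⁺] = 10^(-2.9510) ≈ 0.0011 M.

0.0011 M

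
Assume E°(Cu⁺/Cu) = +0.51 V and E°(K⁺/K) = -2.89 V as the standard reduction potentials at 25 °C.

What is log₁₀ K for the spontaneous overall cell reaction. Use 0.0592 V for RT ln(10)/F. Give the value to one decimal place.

Cathode: Cu⁺/Cu; anode: K⁺/K. E°cell = +3.40 V, n = 1.
log K = nE°cell / 0.0592 = (1)(+3.40) / 0.0592 = 57.4.

57.4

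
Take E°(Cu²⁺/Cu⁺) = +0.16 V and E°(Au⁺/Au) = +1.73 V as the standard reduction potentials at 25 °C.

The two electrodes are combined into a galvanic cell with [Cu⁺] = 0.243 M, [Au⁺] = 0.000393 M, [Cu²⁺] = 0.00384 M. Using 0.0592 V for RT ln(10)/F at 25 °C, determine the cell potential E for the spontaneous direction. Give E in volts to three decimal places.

+1.475 V

Au⁺/Au is the cathode (higher E°), Cu²⁺/Cu⁺ the anode: E°cell = +1.73 − (+0.16) = +1.57 V, n = 1.
Overall: Au⁺(aq) + Cu⁺(aq) → Au(s) + Cu²⁺(aq)
Q = [Cu²⁺] / ([Au⁺]·[Cu⁺]); log Q = 1.604.
E = E° − (0.0592/n) log Q = +1.57 − (0.0592/1)(1.604) = +1.475 V.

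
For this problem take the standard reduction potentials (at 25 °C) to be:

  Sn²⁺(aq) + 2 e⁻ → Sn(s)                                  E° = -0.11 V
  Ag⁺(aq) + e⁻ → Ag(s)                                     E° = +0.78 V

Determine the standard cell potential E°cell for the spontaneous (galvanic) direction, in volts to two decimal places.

+0.89 V

The Ag⁺/Ag couple has the higher reduction potential, so it is the cathode; Sn²⁺/Sn is oxidised at the anode.
E°cell = E°(cathode) − E°(anode) = (+0.78) − (-0.11) = +0.89 V.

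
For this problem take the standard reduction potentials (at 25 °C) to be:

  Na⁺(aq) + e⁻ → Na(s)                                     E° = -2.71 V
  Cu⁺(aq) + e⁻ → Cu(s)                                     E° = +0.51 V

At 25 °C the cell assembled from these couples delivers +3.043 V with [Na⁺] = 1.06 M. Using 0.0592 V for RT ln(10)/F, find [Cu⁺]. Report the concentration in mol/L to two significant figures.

0.0011 M

Cu⁺/Cu is the cathode, Na⁺/Na the anode: E°cell = +3.22 V, n = 1.
Overall reaction: Cu⁺(aq) + Na(s) → Cu(s) + Na⁺(aq); Q = [Na⁺]^1/[Cu⁺]^1.
From E = E° − (0.0592/n) log Q: log Q = (E° − E)·n/0.0592 = (+3.22 − (+3.043))·1/0.0592 = 2.9899.
So 1·log[Cu⁺] = 1·log(1.06) − log Q = 0.0253 − (2.9899) = -2.9646; [Cu⁺] = 10^(-2.9646) ≈ 0.0011 M.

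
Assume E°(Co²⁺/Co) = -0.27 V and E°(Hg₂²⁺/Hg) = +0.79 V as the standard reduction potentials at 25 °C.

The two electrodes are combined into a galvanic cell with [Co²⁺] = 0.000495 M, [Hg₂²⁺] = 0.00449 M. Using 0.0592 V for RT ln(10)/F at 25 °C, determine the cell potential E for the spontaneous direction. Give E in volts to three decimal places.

Hg₂²⁺/Hg is the cathode (higher E°), Co²⁺/Co the anode: E°cell = +0.79 − (-0.27) = +1.06 V, n = 2.
Overall: Hg₂²⁺(aq) + Co(s) → 2 Hg(l) + Co²⁺(aq)
Q = [Co²⁺] / ([Hg₂²⁺]); log Q = -0.958.
E = E° − (0.0592/n) log Q = +1.06 − (0.0592/2)(-0.958) = +1.088 V.

+1.088 V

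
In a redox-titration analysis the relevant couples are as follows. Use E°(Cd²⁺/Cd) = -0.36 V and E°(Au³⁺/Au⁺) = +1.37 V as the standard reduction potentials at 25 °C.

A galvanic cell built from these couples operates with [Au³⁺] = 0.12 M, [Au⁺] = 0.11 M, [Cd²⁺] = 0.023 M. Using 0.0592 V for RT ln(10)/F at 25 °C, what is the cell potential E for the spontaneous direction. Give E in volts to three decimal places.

+1.780 V

Au³⁺/Au⁺ is the cathode (higher E°), Cd²⁺/Cd the anode: E°cell = +1.37 − (-0.36) = +1.73 V, n = 2.
Overall: Au³⁺(aq) + Cd(s) → Au⁺(aq) + Cd²⁺(aq)
Q = [Au⁺]·[Cd²⁺] / ([Au³⁺]); log Q = -1.676.
E = E° − (0.0592/n) log Q = +1.73 − (0.0592/2)(-1.676) = +1.780 V.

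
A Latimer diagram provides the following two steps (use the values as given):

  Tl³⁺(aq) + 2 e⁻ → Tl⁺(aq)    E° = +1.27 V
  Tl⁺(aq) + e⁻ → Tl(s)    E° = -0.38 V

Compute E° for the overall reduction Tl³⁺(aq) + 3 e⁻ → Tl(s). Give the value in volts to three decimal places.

Adding the free-energy changes (−nFE°) of the two steps gives −n₃FE°₃ = −n₁FE°₁ − n₂FE°₂.
E°₃ = (2×+1.27 + 1×-0.38) / 3 = (+2.160) / 3 = +0.720 V.

+0.720 V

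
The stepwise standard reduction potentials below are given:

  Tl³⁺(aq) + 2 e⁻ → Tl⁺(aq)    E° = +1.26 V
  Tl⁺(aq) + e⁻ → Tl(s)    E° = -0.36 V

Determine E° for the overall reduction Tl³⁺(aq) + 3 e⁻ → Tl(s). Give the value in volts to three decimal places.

Since ΔG° = −nFE° is additive over sequential reductions, n₃E°₃ = n₁E°₁ + n₂E°₂.
E°₃ = (2×+1.26 + 1×-0.36) / 3 = (+2.160) / 3 = +0.720 V.

+0.720 V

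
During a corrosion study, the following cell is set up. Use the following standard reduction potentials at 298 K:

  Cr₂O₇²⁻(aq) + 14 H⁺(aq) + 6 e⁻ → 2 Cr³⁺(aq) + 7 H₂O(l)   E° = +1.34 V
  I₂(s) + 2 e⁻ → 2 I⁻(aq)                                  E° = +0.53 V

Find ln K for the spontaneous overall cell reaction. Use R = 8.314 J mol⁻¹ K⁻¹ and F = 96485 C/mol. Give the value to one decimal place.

Cathode: Cr₂O₇²⁻/Cr³⁺; anode: I₂/I⁻. E°cell = (+1.34) − (+0.53) = +0.81 V, with n = 6.
ΔG° = −nFE° = −RT ln K, so ln K = nFE°/(RT) = (6)(96485)(+0.81) / ((8.314)(298)) = 189.265.

189.3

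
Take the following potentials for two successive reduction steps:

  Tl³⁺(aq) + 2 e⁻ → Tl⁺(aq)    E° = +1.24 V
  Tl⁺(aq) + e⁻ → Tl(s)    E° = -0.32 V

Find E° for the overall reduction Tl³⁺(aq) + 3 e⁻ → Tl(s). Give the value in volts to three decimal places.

+0.720 V

Standard free energies of sequential steps add: ΔG°₃ = ΔG°₁ + ΔG°₂, so n₃E°₃ = n₁E°₁ + n₂E°₂.
E°₃ = (2×+1.24 + 1×-0.32) / 3 = (+2.160) / 3 = +0.720 V.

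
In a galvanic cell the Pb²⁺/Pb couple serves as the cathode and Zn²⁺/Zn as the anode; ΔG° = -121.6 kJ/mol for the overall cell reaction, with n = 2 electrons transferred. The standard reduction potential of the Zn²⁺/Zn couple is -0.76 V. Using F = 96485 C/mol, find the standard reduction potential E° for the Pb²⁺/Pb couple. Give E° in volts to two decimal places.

E°cell = −ΔG°/(nF) = −(-121.6×10³)/((2)(96485)) = +0.630 V.
Since Pb²⁺/Pb is the cathode and Zn²⁺/Zn the anode, E°cell = E°(Pb²⁺/Pb) − E°(Zn²⁺/Zn).
So E°(Pb²⁺/Pb) = E°cell + E°(Zn²⁺/Zn) = +0.630 + (-0.76) = -0.13 V.

-0.13 V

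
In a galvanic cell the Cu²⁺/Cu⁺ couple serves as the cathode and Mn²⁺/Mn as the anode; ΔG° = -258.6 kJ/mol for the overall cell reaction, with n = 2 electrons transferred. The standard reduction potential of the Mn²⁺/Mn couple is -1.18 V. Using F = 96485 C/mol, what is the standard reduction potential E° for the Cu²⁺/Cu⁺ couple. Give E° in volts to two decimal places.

E°cell = −ΔG°/(nF) = −(-258.6×10³)/((2)(96485)) = +1.340 V.
Since Cu²⁺/Cu⁺ is the cathode and Mn²⁺/Mn the anode, E°cell = E°(Cu²⁺/Cu⁺) − E°(Mn²⁺/Mn).
So E°(Cu²⁺/Cu⁺) = E°cell + E°(Mn²⁺/Mn) = +1.340 + (-1.18) = +0.16 V.

+0.16 V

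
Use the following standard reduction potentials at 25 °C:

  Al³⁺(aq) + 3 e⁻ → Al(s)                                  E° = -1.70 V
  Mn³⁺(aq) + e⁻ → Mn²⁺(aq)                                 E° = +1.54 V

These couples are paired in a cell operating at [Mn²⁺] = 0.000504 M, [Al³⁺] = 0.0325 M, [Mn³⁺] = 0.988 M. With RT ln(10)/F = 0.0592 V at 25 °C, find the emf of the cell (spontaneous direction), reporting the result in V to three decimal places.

Mn³⁺/Mn²⁺ is the cathode (higher E°), Al³⁺/Al the anode: E°cell = +1.54 − (-1.70) = +3.24 V, n = 3.
Overall: 3 Mn³⁺(aq) + Al(s) → 3 Mn²⁺(aq) + Al³⁺(aq)
Q = [Mn²⁺]^3·[Al³⁺] / ([Mn³⁺]^3); log Q = -11.365.
E = E° − (0.0592/n) log Q = +3.24 − (0.0592/3)(-11.365) = +3.464 V.

+3.464 V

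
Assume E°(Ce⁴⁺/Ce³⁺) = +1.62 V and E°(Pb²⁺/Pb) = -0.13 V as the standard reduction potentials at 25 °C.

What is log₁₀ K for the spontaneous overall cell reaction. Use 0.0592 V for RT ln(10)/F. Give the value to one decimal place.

Cathode: Ce⁴⁺/Ce³⁺; anode: Pb²⁺/Pb. E°cell = +1.75 V, n = 2.
log K = nE°cell / 0.0592 = (2)(+1.75) / 0.0592 = 59.1.

59.1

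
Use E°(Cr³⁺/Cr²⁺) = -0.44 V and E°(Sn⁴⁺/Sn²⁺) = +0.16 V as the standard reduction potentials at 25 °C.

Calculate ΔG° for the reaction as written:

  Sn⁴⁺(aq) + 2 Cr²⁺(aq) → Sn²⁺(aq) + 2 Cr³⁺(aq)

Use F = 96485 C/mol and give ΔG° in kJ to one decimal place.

-115.8 kJ

As written, Sn⁴⁺/Sn²⁺ is reduced (cathode) and Cr³⁺/Cr²⁺ is oxidised (anode), so E°cell = (+0.16) − (-0.44) = +0.60 V.
Balancing electrons gives n = 2.
ΔG° = −nFE° = −(2)(96485)(+0.60) = -115,782 J = -115.8 kJ.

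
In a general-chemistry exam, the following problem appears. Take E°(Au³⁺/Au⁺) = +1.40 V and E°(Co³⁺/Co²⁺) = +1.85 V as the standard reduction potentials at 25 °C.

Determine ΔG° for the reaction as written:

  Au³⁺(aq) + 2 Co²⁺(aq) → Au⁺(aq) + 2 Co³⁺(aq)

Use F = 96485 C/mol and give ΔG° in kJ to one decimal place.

+86.8 kJ

As written, Au³⁺/Au⁺ is reduced (cathode) and Co³⁺/Co²⁺ is oxidised (anode), so E°cell = (+1.40) − (+1.85) = -0.45 V.
Balancing electrons gives n = 2.
ΔG° = −nFE° = −(2)(96485)(-0.45) = 86,836 J = +86.8 kJ.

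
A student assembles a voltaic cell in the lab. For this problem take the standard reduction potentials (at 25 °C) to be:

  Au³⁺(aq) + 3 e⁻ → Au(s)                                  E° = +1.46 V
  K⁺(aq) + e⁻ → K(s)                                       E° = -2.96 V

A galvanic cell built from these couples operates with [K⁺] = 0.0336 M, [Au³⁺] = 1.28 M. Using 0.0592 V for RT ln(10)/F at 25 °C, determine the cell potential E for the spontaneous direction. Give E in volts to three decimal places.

+4.509 V

Au³⁺/Au is the cathode (higher E°), K⁺/K the anode: E°cell = +1.46 − (-2.96) = +4.42 V, n = 3.
Overall: Au³⁺(aq) + 3 K(s) → Au(s) + 3 K⁺(aq)
Q = [K⁺]^3 / ([Au³⁺]); log Q = -4.528.
E = E° − (0.0592/n) log Q = +4.42 − (0.0592/3)(-4.528) = +4.509 V.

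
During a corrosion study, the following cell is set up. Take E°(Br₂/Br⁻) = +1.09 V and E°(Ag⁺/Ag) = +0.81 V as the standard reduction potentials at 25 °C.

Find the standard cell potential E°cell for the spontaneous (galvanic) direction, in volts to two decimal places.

The Br₂/Br⁻ couple has the higher reduction potential, so it is the cathode; Ag⁺/Ag is oxidised at the anode.
E°cell = E°(cathode) − E°(anode) = (+1.09) − (+0.81) = +0.28 V.

+0.28 V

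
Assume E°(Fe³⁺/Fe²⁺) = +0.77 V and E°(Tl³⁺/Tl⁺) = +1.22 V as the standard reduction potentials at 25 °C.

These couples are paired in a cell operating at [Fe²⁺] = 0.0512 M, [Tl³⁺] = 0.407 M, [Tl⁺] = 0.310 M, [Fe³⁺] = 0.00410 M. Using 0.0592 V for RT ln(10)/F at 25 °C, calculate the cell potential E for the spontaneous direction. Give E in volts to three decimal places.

+0.518 V

Tl³⁺/Tl⁺ is the cathode (higher E°), Fe³⁺/Fe²⁺ the anode: E°cell = +1.22 − (+0.77) = +0.45 V, n = 2.
Overall: Tl³⁺(aq) + 2 Fe²⁺(aq) → Tl⁺(aq) + 2 Fe³⁺(aq)
Q = [Tl⁺]·[Fe³⁺]^2 / ([Tl³⁺]·[Fe²⁺]^2); log Q = -2.311.
E = E° − (0.0592/n) log Q = +0.45 − (0.0592/2)(-2.311) = +0.518 V.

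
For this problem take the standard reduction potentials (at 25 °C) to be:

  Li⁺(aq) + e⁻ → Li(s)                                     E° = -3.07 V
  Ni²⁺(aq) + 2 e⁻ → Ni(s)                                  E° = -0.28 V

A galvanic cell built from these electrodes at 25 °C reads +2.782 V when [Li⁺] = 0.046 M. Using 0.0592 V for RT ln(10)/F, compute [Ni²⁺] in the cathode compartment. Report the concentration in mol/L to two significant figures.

Ni²⁺/Ni is the cathode, Li⁺/Li the anode: E°cell = +2.79 V, n = 2.
Overall reaction: Ni²⁺(aq) + 2 Li(s) → Ni(s) + 2 Li⁺(aq); Q = [Li⁺]^2/[Ni²⁺]^1.
From E = E° − (0.0592/n) log Q: log Q = (E° − E)·n/0.0592 = (+2.79 − (+2.782))·2/0.0592 = 0.2703.
So 1·log[Ni²⁺] = 2·log(0.046) − log Q = -2.6745 − (0.2703) = -2.9448; [Ni²⁺] = 10^(-2.9448) ≈ 0.0011 M.

0.0011 M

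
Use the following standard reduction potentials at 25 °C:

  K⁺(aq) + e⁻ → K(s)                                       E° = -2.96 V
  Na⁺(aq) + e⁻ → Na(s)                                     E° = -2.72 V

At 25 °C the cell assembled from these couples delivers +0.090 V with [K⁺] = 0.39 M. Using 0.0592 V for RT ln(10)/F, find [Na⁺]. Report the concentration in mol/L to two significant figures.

0.0011 M

Na⁺/Na is the cathode, K⁺/K the anode: E°cell = +0.24 V, n = 1.
Overall reaction: Na⁺(aq) + K(s) → Na(s) + K⁺(aq); Q = [K⁺]^1/[Na⁺]^1.
From E = E° − (0.0592/n) log Q: log Q = (E° − E)·n/0.0592 = (+0.24 − (+0.090))·1/0.0592 = 2.5338.
So 1·log[Na⁺] = 1·log(0.39) − log Q = -0.4089 − (2.5338) = -2.9427; [Na⁺] = 10^(-2.9427) ≈ 0.0011 M.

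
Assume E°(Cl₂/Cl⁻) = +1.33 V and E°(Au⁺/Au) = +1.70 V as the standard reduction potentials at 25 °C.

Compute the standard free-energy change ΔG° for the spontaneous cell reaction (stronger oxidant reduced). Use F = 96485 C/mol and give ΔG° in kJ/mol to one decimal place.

-71.4 kJ/mol

Au⁺/Au (E° = +1.70 V) is the cathode; Cl₂/Cl⁻ (E° = +1.33 V) is the anode, so E°cell = +0.37 V.
Balancing electrons gives n = 2 (lcm of 1 and 2).
ΔG° = −nFE° = −(2)(96485)(+0.37) = -71,399 J = -71.4 kJ/mol.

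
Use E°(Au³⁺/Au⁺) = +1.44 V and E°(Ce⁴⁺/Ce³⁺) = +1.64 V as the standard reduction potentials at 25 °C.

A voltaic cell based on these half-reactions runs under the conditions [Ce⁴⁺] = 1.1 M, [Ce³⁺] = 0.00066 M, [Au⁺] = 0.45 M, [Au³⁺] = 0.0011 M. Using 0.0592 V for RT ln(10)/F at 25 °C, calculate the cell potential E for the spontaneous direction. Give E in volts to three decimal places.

+0.468 V

Ce⁴⁺/Ce³⁺ is the cathode (higher E°), Au³⁺/Au⁺ the anode: E°cell = +1.64 − (+1.44) = +0.20 V, n = 2.
Overall: 2 Ce⁴⁺(aq) + Au⁺(aq) → 2 Ce³⁺(aq) + Au³⁺(aq)
Q = [Ce³⁺]^2·[Au³⁺] / ([Ce⁴⁺]^2·[Au⁺]); log Q = -9.056.
E = E° − (0.0592/n) log Q = +0.20 − (0.0592/2)(-9.056) = +0.468 V.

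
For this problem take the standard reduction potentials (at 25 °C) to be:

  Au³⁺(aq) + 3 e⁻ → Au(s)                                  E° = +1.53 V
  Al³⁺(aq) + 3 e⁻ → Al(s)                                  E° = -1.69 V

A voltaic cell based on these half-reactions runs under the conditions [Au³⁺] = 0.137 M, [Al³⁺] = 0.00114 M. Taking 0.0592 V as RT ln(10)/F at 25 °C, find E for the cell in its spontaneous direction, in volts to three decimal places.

Au³⁺/Au is the cathode (higher E°), Al³⁺/Al the anode: E°cell = +1.53 − (-1.69) = +3.22 V, n = 3.
Overall: Au³⁺(aq) + Al(s) → Au(s) + Al³⁺(aq)
Q = [Al³⁺] / ([Au³⁺]); log Q = -2.080.
E = E° − (0.0592/n) log Q = +3.22 − (0.0592/3)(-2.080) = +3.261 V.

+3.261 V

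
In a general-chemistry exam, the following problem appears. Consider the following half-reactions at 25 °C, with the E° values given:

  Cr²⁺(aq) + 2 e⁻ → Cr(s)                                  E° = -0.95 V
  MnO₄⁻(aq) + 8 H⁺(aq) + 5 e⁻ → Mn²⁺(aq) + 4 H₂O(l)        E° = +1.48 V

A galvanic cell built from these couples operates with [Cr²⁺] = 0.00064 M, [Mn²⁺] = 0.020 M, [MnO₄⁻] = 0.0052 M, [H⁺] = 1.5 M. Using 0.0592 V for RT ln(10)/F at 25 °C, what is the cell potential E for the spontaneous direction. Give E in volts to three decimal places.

+2.534 V

MnO₄⁻/Mn²⁺ is the cathode (higher E°), Cr²⁺/Cr the anode: E°cell = +1.48 − (-0.95) = +2.43 V, n = 10.
Overall: 2 MnO₄⁻(aq) + 16 H⁺(aq) + 5 Cr(s) → 2 Mn²⁺(aq) + 8 H₂O(l) + 5 Cr²⁺(aq)
Q = [Mn²⁺]^2·[Cr²⁺]^5 / ([MnO₄⁻]^2·[H⁺]^16); log Q = -17.617.
E = E° − (0.0592/n) log Q = +2.43 − (0.0592/10)(-17.617) = +2.534 V.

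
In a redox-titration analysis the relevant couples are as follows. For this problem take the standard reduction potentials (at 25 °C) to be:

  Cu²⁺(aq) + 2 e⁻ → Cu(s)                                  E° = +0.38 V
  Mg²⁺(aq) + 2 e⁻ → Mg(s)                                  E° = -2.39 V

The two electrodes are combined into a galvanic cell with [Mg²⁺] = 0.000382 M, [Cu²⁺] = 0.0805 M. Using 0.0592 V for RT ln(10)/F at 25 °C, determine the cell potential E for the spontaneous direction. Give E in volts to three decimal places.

Cu²⁺/Cu is the cathode (higher E°), Mg²⁺/Mg the anode: E°cell = +0.38 − (-2.39) = +2.77 V, n = 2.
Overall: Cu²⁺(aq) + Mg(s) → Cu(s) + Mg²⁺(aq)
Q = [Mg²⁺] / ([Cu²⁺]); log Q = -2.324.
E = E° − (0.0592/n) log Q = +2.77 − (0.0592/2)(-2.324) = +2.839 V.

+2.839 V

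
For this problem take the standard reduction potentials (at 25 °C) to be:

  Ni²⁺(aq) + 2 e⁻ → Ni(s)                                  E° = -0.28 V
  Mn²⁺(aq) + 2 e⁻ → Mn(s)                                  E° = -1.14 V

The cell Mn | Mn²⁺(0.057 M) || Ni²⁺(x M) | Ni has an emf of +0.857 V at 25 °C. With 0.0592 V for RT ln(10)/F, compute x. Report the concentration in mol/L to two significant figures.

Ni²⁺/Ni is the cathode, Mn²⁺/Mn the anode: E°cell = +0.86 V, n = 2.
Overall reaction: Ni²⁺(aq) + Mn(s) → Ni(s) + Mn²⁺(aq); Q = [Mn²⁺]^1/[Ni²⁺]^1.
From E = E° − (0.0592/n) log Q: log Q = (E° − E)·n/0.0592 = (+0.86 − (+0.857))·2/0.0592 = 0.1014.
So 1·log[Ni²⁺] = 1·log(0.057) − log Q = -1.2441 − (0.1014) = -1.3455; [Ni²⁺] = 10^(-1.3455) ≈ 0.045 M.

0.045 M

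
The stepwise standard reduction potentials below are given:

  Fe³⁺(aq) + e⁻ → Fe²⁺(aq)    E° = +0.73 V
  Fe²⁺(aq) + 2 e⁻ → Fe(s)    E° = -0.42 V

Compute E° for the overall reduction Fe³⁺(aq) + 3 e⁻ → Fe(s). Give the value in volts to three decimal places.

-0.037 V

Standard free energies of sequential steps add: ΔG°₃ = ΔG°₁ + ΔG°₂, so n₃E°₃ = n₁E°₁ + n₂E°₂.
E°₃ = (1×+0.73 + 2×-0.42) / 3 = (-0.110) / 3 = -0.037 V.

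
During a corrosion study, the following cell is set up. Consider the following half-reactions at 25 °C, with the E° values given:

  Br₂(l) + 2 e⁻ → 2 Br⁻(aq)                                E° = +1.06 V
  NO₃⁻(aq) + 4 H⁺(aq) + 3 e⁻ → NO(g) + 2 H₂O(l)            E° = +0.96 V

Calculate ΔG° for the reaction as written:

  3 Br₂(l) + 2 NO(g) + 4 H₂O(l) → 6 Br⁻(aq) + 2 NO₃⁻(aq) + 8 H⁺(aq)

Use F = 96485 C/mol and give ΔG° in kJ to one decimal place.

-57.9 kJ

As written, Br₂/Br⁻ is reduced (cathode) and NO₃⁻/NO is oxidised (anode), so E°cell = (+1.06) − (+0.96) = +0.10 V.
Balancing electrons gives n = 6.
ΔG° = −nFE° = −(6)(96485)(+0.10) = -57,891 J = -57.9 kJ.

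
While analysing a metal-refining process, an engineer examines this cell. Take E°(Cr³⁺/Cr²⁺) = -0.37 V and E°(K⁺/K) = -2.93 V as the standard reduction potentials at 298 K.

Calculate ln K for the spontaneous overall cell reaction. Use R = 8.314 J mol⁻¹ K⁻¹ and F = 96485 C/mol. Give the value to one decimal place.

99.7

Cathode: Cr³⁺/Cr²⁺; anode: K⁺/K. E°cell = (-0.37) − (-2.93) = +2.56 V, with n = 1.
ΔG° = −nFE° = −RT ln K, so ln K = nFE°/(RT) = (1)(96485)(+2.56) / ((8.314)(298)) = 99.695.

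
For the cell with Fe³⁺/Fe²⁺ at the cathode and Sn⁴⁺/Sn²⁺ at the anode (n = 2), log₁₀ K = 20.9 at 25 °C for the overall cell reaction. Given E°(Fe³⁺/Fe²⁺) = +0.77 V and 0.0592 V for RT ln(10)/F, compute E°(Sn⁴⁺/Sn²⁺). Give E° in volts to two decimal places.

+0.15 V

E°cell = (0.0592/n)·log K = (0.0592/2)(20.9) = +0.619 V.
Since Fe³⁺/Fe²⁺ is the cathode and Sn⁴⁺/Sn²⁺ the anode, E°cell = E°(Fe³⁺/Fe²⁺) − E°(Sn⁴⁺/Sn²⁺).
So E°(Sn⁴⁺/Sn²⁺) = E°(Fe³⁺/Fe²⁺) − E°cell = (+0.77) − (+0.619) = +0.15 V.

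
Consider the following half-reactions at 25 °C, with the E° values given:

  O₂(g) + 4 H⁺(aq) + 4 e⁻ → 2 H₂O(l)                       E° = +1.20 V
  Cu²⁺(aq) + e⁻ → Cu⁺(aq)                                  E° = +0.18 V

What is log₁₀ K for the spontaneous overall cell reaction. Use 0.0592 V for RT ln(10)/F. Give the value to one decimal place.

Cathode: O₂/H₂O; anode: Cu²⁺/Cu⁺. E°cell = +1.02 V, n = 4.
log K = nE°cell / 0.0592 = (4)(+1.02) / 0.0592 = 68.9.

68.9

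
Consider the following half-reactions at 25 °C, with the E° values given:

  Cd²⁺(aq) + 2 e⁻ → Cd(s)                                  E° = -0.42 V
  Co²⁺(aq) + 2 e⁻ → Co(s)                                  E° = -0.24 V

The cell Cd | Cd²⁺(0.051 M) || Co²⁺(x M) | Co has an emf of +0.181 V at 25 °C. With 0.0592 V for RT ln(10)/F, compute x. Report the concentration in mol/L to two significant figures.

0.055 M

Co²⁺/Co is the cathode, Cd²⁺/Cd the anode: E°cell = +0.18 V, n = 2.
Overall reaction: Co²⁺(aq) + Cd(s) → Co(s) + Cd²⁺(aq); Q = [Cd²⁺]^1/[Co²⁺]^1.
From E = E° − (0.0592/n) log Q: log Q = (E° − E)·n/0.0592 = (+0.18 − (+0.181))·2/0.0592 = -0.0338.
So 1·log[Co²⁺] = 1·log(0.051) − log Q = -1.2924 − (-0.0338) = -1.2586; [Co²⁺] = 10^(-1.2586) ≈ 0.055 M.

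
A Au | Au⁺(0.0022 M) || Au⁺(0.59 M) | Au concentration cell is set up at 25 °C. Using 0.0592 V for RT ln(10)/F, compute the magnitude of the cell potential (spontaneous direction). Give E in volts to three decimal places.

For a concentration cell E°cell = 0. The 0.59 M side is the cathode (reduction is favoured where [Au⁺] is higher).
With n = 1, E = −(0.0592/1) log([Au⁺]ₐₙ/[Au⁺]꜀ₐₜ) = −(0.0592/1) log(0.0022/0.59) = −(0.0592/1)(-2.428) = +0.144 V.

+0.144 V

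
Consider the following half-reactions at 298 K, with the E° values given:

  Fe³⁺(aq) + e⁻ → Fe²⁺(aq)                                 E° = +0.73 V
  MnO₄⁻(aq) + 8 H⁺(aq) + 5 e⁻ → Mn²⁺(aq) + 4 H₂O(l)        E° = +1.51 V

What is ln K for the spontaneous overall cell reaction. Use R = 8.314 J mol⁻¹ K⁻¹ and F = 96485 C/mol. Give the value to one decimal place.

Cathode: MnO₄⁻/Mn²⁺; anode: Fe³⁺/Fe²⁺. E°cell = (+1.51) − (+0.73) = +0.78 V, with n = 5.
ΔG° = −nFE° = −RT ln K, so ln K = nFE°/(RT) = (5)(96485)(+0.78) / ((8.314)(298)) = 151.879.

151.9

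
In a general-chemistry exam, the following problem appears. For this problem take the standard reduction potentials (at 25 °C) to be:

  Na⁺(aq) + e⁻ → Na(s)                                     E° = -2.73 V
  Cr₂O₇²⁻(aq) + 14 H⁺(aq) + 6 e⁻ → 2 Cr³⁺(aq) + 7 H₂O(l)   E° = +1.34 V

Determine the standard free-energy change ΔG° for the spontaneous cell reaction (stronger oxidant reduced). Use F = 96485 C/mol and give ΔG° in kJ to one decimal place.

-2356.2 kJ

Cr₂O₇²⁻/Cr³⁺ (E° = +1.34 V) is the cathode; Na⁺/Na (E° = -2.73 V) is the anode, so E°cell = +4.07 V.
Balancing electrons gives n = 6 (lcm of 6 and 1).
ΔG° = −nFE° = −(6)(96485)(+4.07) = -2,356,164 J = -2356.2 kJ.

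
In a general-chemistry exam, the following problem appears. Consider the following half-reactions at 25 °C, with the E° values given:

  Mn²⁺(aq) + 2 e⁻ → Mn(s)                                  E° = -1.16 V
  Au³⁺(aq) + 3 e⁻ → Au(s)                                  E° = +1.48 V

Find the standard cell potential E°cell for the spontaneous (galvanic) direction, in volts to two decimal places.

+2.64 V

The Au³⁺/Au couple has the higher reduction potential, so it is the cathode; Mn²⁺/Mn is oxidised at the anode.
E°cell = E°(cathode) − E°(anode) = (+1.48) − (-1.16) = +2.64 V.
Since E°cell > 0, the reaction is spontaneous under standard conditions.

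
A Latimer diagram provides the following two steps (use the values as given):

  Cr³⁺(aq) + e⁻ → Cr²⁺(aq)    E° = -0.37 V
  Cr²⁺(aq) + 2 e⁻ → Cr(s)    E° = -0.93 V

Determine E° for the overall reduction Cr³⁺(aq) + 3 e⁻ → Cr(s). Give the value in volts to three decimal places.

-0.743 V

Since ΔG° = −nFE° is additive over sequential reductions, n₃E°₃ = n₁E°₁ + n₂E°₂.
E°₃ = (1×-0.37 + 2×-0.93) / 3 = (-2.230) / 3 = -0.743 V.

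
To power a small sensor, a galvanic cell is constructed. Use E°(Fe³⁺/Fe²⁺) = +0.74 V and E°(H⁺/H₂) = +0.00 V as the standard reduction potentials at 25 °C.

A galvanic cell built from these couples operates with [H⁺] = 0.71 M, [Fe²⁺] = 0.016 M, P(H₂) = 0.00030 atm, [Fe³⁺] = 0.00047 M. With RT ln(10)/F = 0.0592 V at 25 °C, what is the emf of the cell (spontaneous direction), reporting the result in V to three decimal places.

+0.554 V

Fe³⁺/Fe²⁺ is the cathode (higher E°), H⁺/H₂ the anode: E°cell = +0.74 − (+0.00) = +0.74 V, n = 2.
Overall: 2 Fe³⁺(aq) + H₂(g) → 2 Fe²⁺(aq) + 2 H⁺(aq)
Q = [Fe²⁺]^2·[H⁺]^2 / ([Fe³⁺]^2·P(H₂)); log Q = 6.289.
E = E° − (0.0592/n) log Q = +0.74 − (0.0592/2)(6.289) = +0.554 V.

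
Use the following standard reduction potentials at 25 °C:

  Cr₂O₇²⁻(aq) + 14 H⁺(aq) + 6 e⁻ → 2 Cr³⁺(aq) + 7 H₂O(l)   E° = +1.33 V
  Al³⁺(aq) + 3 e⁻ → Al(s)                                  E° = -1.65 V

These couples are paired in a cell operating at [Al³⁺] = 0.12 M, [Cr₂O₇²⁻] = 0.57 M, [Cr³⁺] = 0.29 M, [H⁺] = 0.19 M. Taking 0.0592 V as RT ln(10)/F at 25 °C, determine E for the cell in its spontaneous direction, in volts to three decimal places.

Cr₂O₇²⁻/Cr³⁺ is the cathode (higher E°), Al³⁺/Al the anode: E°cell = +1.33 − (-1.65) = +2.98 V, n = 6.
Overall: Cr₂O₇²⁻(aq) + 14 H⁺(aq) + 2 Al(s) → 2 Cr³⁺(aq) + 7 H₂O(l) + 2 Al³⁺(aq)
Q = [Cr³⁺]^2·[Al³⁺]^2 / ([Cr₂O₇²⁻]·[H⁺]^14); log Q = 7.425.
E = E° − (0.0592/n) log Q = +2.98 − (0.0592/6)(7.425) = +2.907 V.

+2.907 V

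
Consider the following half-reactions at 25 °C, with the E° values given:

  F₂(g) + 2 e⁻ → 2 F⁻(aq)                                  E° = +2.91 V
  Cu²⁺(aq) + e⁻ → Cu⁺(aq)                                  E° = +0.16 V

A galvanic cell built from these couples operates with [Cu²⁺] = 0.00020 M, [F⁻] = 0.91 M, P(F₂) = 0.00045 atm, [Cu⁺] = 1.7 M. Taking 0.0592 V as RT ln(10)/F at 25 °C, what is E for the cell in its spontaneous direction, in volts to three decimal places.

+2.886 V

F₂/F⁻ is the cathode (higher E°), Cu²⁺/Cu⁺ the anode: E°cell = +2.91 − (+0.16) = +2.75 V, n = 2.
Overall: F₂(g) + 2 Cu⁺(aq) → 2 F⁻(aq) + 2 Cu²⁺(aq)
Q = [F⁻]^2·[Cu²⁺]^2 / (P(F₂)·[Cu⁺]^2); log Q = -4.594.
E = E° − (0.0592/n) log Q = +2.75 − (0.0592/2)(-4.594) = +2.886 V.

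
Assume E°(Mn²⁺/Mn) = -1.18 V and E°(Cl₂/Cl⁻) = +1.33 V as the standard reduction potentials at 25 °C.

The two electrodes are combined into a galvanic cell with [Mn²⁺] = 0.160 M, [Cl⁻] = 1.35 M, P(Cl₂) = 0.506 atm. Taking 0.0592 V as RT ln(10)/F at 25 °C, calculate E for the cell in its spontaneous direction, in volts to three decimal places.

+2.517 V

Cl₂/Cl⁻ is the cathode (higher E°), Mn²⁺/Mn the anode: E°cell = +1.33 − (-1.18) = +2.51 V, n = 2.
Overall: Cl₂(g) + Mn(s) → 2 Cl⁻(aq) + Mn²⁺(aq)
Q = [Cl⁻]^2·[Mn²⁺] / (P(Cl₂)); log Q = -0.239.
E = E° − (0.0592/n) log Q = +2.51 − (0.0592/2)(-0.239) = +2.517 V.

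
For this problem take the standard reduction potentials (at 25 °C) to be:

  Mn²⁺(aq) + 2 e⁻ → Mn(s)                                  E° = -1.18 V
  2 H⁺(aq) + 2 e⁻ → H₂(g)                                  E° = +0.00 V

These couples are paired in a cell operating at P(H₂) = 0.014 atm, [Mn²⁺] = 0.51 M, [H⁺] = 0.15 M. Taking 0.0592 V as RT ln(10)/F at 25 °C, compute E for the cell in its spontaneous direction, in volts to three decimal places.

+1.195 V

H⁺/H₂ is the cathode (higher E°), Mn²⁺/Mn the anode: E°cell = +0.00 − (-1.18) = +1.18 V, n = 2.
Overall: 2 H⁺(aq) + Mn(s) → H₂(g) + Mn²⁺(aq)
Q = P(H₂)·[Mn²⁺] / ([H⁺]^2); log Q = -0.498.
E = E° − (0.0592/n) log Q = +1.18 − (0.0592/2)(-0.498) = +1.195 V.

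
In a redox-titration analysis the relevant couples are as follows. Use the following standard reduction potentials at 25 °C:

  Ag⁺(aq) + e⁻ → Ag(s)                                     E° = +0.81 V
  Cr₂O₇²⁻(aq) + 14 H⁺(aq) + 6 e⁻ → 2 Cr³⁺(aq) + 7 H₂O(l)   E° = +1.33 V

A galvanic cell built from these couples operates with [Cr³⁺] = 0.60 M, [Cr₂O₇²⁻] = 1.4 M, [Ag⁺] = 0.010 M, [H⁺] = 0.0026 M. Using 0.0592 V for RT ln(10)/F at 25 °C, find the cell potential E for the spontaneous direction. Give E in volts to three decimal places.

+0.287 V

Cr₂O₇²⁻/Cr³⁺ is the cathode (higher E°), Ag⁺/Ag the anode: E°cell = +1.33 − (+0.81) = +0.52 V, n = 6.
Overall: Cr₂O₇²⁻(aq) + 14 H⁺(aq) + 6 Ag(s) → 2 Cr³⁺(aq) + 7 H₂O(l) + 6 Ag⁺(aq)
Q = [Cr³⁺]^2·[Ag⁺]^6 / ([Cr₂O₇²⁻]·[H⁺]^14); log Q = 23.601.
E = E° − (0.0592/n) log Q = +0.52 − (0.0592/6)(23.601) = +0.287 V.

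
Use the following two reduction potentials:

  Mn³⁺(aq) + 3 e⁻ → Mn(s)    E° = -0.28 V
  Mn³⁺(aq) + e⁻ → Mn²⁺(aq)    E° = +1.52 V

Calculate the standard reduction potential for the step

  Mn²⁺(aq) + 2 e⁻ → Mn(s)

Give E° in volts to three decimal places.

Sequential free energies add, so n₃E°₃ = n₁E°₁ + n₂E°₂.
With n₃ = 3, and the known step contributing 1×(+1.52) V, the unknown satisfies 2·E° = 3×(-0.28) − 1×(+1.52) = -2.360.
E° = -2.360 / 2 = -1.180 V.

-1.180 V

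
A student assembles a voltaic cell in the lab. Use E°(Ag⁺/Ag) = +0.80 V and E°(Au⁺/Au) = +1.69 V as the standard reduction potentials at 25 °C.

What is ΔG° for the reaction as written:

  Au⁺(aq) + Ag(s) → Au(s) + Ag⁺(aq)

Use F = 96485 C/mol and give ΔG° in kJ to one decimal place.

-85.9 kJ

As written, Au⁺/Au is reduced (cathode) and Ag⁺/Ag is oxidised (anode), so E°cell = (+1.69) − (+0.80) = +0.89 V.
Balancing electrons gives n = 1.
ΔG° = −nFE° = −(1)(96485)(+0.89) = -85,872 J = -85.9 kJ.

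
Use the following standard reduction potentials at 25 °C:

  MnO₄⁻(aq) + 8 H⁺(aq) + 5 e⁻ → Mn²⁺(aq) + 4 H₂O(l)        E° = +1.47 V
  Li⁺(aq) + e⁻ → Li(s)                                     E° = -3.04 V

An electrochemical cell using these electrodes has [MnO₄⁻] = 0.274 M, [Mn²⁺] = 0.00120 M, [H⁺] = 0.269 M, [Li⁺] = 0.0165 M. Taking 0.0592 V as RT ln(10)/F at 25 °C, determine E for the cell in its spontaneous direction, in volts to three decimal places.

+4.589 V

MnO₄⁻/Mn²⁺ is the cathode (higher E°), Li⁺/Li the anode: E°cell = +1.47 − (-3.04) = +4.51 V, n = 5.
Overall: MnO₄⁻(aq) + 8 H⁺(aq) + 5 Li(s) → Mn²⁺(aq) + 4 H₂O(l) + 5 Li⁺(aq)
Q = [Mn²⁺]·[Li⁺]^5 / ([MnO₄⁻]·[H⁺]^8); log Q = -6.709.
E = E° − (0.0592/n) log Q = +4.51 − (0.0592/5)(-6.709) = +4.589 V.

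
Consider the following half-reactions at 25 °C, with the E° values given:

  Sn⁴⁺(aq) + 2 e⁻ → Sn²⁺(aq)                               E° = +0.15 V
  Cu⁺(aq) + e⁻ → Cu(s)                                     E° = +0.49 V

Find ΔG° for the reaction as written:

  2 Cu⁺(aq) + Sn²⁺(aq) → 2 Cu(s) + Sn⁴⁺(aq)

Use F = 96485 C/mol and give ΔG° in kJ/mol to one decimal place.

As written, Cu⁺/Cu is reduced (cathode) and Sn⁴⁺/Sn²⁺ is oxidised (anode), so E°cell = (+0.49) − (+0.15) = +0.34 V.
Balancing electrons gives n = 2.
ΔG° = −nFE° = −(2)(96485)(+0.34) = -65,610 J = -65.6 kJ/mol.

-65.6 kJ/mol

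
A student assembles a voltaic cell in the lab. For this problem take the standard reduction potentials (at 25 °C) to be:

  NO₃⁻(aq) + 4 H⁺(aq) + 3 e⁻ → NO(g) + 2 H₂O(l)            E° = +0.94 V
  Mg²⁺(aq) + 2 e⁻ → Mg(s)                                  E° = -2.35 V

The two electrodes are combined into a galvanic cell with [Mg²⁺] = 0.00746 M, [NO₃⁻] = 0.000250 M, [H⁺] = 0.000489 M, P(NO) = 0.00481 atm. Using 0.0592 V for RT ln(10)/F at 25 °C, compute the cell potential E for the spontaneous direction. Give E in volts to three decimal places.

NO₃⁻/NO is the cathode (higher E°), Mg²⁺/Mg the anode: E°cell = +0.94 − (-2.35) = +3.29 V, n = 6.
Overall: 2 NO₃⁻(aq) + 8 H⁺(aq) + 3 Mg(s) → 2 NO(g) + 4 H₂O(l) + 3 Mg²⁺(aq)
Q = P(NO)^2·[Mg²⁺]^3 / ([NO₃⁻]^2·[H⁺]^8); log Q = 22.672.
E = E° − (0.0592/n) log Q = +3.29 − (0.0592/6)(22.672) = +3.066 V.

+3.066 V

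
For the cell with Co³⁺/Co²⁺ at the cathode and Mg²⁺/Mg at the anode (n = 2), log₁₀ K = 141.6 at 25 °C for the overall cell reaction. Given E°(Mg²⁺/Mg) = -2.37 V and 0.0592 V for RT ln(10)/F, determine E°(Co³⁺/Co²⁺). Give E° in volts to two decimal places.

+1.82 V

E°cell = (0.0592/n)·log K = (0.0592/2)(141.6) = +4.191 V.
Since Co³⁺/Co²⁺ is the cathode and Mg²⁺/Mg the anode, E°cell = E°(Co³⁺/Co²⁺) − E°(Mg²⁺/Mg).
So E°(Co³⁺/Co²⁺) = E°cell + E°(Mg²⁺/Mg) = +4.191 + (-2.37) = +1.82 V.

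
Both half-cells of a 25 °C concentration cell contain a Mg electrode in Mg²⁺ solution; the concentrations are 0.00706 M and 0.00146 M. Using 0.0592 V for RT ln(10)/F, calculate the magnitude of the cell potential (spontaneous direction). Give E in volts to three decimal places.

For a concentration cell E°cell = 0. The 0.00706 M side is the cathode (reduction is favoured where [Mg²⁺] is higher).
With n = 2, E = −(0.0592/2) log([Mg²⁺]ₐₙ/[Mg²⁺]꜀ₐₜ) = −(0.0592/2) log(0.00146/0.00706) = −(0.0592/2)(-0.684) = +0.020 V.

+0.020 V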